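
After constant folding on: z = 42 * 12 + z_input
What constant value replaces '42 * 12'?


Identifying constant sub-expression:
  Original: z = 42 * 12 + z_input
  42 and 12 are both compile-time constants
  Evaluating: 42 * 12 = 504
  After folding: z = 504 + z_input

504


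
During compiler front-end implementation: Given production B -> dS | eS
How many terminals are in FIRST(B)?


Production: B -> dS | eS
Examining each alternative for leading terminals:
  B -> dS : first terminal = 'd'
  B -> eS : first terminal = 'e'
FIRST(B) = {d, e}
Count: 2

2


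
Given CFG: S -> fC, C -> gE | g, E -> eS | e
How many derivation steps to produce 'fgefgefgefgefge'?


Grammar: S -> fC, C -> gE | g, E -> eS | e
Deriving 'fgefgefgefgefge':
Step 1: S -> fC => fC
Step 2: C -> gE => fgE
Step 3: E -> eS => fgeS
Step 4: S -> fC => fgefC
Step 5: C -> gE => fgefgE
Step 6: E -> eS => fgefgeS
Step 7: S -> fC => fgefgefC
Step 8: C -> gE => fgefgefgE
Step 9: E -> eS => fgefgefgeS
Step 10: S -> fC => fgefgefgefC
Step 11: C -> gE => fgefgefgefgE
Step 12: E -> eS => fgefgefgefgeS
Step 13: S -> fC => fgefgefgefgefC
Step 14: C -> gE => fgefgefgefgefgE
Step 15: E -> e => fgefgefgefgefge
Total derivation steps: 15

15


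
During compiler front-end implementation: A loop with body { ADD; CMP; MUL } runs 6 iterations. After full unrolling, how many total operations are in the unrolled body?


Loop body operations: ADD, CMP, MUL (3 ops per iteration)
Unrolling 6 iterations:
  Iteration 1: ADD, CMP, MUL (3 ops)
  Iteration 2: ADD, CMP, MUL (3 ops)
  Iteration 3: ADD, CMP, MUL (3 ops)
  Iteration 4: ADD, CMP, MUL (3 ops)
  Iteration 5: ADD, CMP, MUL (3 ops)
  Iteration 6: ADD, CMP, MUL (3 ops)
Total: 6 iterations * 3 ops/iter = 18 operations

18


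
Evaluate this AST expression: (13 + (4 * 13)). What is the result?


Expression: (13 + (4 * 13))
Evaluating step by step:
  4 * 13 = 52
  13 + 52 = 65
Result: 65

65


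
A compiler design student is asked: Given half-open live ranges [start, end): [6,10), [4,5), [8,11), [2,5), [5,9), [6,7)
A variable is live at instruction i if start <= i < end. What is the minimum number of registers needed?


Live ranges:
  Var0: [6, 10)
  Var1: [4, 5)
  Var2: [8, 11)
  Var3: [2, 5)
  Var4: [5, 9)
  Var5: [6, 7)
Sweep-line events (position, delta, active):
  pos=2 start -> active=1
  pos=4 start -> active=2
  pos=5 end -> active=1
  pos=5 end -> active=0
  pos=5 start -> active=1
  pos=6 start -> active=2
  pos=6 start -> active=3
  pos=7 end -> active=2
  pos=8 start -> active=3
  pos=9 end -> active=2
  pos=10 end -> active=1
  pos=11 end -> active=0
Maximum simultaneous active: 3
Minimum registers needed: 3

3


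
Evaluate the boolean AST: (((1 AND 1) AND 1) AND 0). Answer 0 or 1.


Step 1: Evaluate inner node
  1 AND 1 = 1
Step 2: Evaluate next node
  1 AND 1 = 1
Step 3: Evaluate root node
  1 AND 0 = 0

0


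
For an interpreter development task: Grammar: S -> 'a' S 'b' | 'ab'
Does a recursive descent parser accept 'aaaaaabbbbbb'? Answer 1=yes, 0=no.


Grammar accepts strings of the form a^n b^n (n >= 1)
Word: 'aaaaaabbbbbb'
Counting: 6 a's and 6 b's
Check: 6 == 6? Yes
Derivation (S -> aSb applied 5 time(s), then S -> ab): S => aSb => aaSbb => aaaSbbb => aaaaSbbbb => aaaaaSbbbbb => aaaaaabbbbbb
Accepted

1


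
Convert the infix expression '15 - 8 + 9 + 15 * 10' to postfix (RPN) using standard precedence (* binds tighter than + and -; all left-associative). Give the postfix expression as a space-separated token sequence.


Applying the shunting-yard algorithm:
  Operand 15 -> output
  Push '-' onto operator stack -> op-stack: [-]
  Operand 8 -> output
  See '+' (prec 1); top '-' (prec 1) >= it -> pop '-' to output
  Push '+' onto operator stack -> op-stack: [+]
  Operand 9 -> output
  See '+' (prec 1); top '+' (prec 1) >= it -> pop '+' to output
  Push '+' onto operator stack -> op-stack: [+]
  Operand 15 -> output
  Push '*' onto operator stack -> op-stack: [+, *]
  Operand 10 -> output
  End of input: pop '*' to output
  End of input: pop '+' to output
Postfix result: 15 8 - 9 + 15 10 * +

15 8 - 9 + 15 10 * +


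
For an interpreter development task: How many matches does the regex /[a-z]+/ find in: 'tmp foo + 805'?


Pattern: /[a-z]+/ (identifiers)
Input: 'tmp foo + 805'
Scanning for matches:
  Match 1: 'tmp'
  Match 2: 'foo'
Total matches: 2

2


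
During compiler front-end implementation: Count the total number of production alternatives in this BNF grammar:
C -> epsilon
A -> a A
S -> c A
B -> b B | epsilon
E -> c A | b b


Counting alternatives per rule:
  C: 1 alternative(s)
  A: 1 alternative(s)
  S: 1 alternative(s)
  B: 2 alternative(s)
  E: 2 alternative(s)
Sum: 1 + 1 + 1 + 2 + 2 = 7

7


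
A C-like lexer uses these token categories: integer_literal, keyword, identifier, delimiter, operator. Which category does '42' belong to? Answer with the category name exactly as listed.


Token: '42'
Checking categories:
  identifier: no
  integer_literal: YES
  operator: no
  keyword: no
  delimiter: no
Category: integer_literal

integer_literal


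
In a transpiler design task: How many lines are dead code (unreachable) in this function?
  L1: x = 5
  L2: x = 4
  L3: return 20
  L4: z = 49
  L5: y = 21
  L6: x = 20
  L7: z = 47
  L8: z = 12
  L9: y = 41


Analyzing control flow:
  L1: reachable (before return)
  L2: reachable (before return)
  L3: reachable (return statement)
  L4: DEAD (after return at L3)
  L5: DEAD (after return at L3)
  L6: DEAD (after return at L3)
  L7: DEAD (after return at L3)
  L8: DEAD (after return at L3)
  L9: DEAD (after return at L3)
Return at L3, total lines = 9
Dead lines: L4 through L9
Count: 6

6


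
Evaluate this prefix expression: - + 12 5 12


Parsing prefix expression: - + 12 5 12
Step 1: Innermost operation '+ 12 5'
  12 + 5 = 17
Step 2: Outer operation '- [17] 12'
  17 - 12 = 5

5


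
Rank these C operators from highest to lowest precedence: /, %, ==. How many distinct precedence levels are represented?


Looking up precedence for each operator:
  / -> precedence 6
  % -> precedence 6
  == -> precedence 3
Sorted highest to lowest: /, %, ==
Distinct precedence values: [6, 3]
Number of distinct levels: 2

2


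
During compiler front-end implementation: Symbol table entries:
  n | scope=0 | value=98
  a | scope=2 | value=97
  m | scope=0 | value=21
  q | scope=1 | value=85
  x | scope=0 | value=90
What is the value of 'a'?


Searching symbol table for 'a':
  n | scope=0 | value=98
  a | scope=2 | value=97 <- MATCH
  m | scope=0 | value=21
  q | scope=1 | value=85
  x | scope=0 | value=90
Found 'a' at scope 2 with value 97

97


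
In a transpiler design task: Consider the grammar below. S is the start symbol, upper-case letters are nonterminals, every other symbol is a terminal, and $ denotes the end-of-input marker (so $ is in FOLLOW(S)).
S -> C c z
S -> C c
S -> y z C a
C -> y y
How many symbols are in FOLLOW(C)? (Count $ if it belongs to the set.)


S is the start symbol and does not occur in any rule body, so FOLLOW(S) = {$}.
Examining every occurrence of C in a rule body:
  S -> C c z : C is followed by terminal 'c' -> add 'c'
  S -> C c : C is followed by terminal 'c' -> add 'c' (already in the set)
  S -> y z C a : C is followed by terminal 'a' -> add 'a'
  C -> y y : C does not occur in the body -> contributes nothing
FOLLOW(C) = {a, c}
Count: 2

2


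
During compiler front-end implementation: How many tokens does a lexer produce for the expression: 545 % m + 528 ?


Scanning '545 % m + 528'
Token 1: '545' -> integer_literal
Token 2: '%' -> operator
Token 3: 'm' -> identifier
Token 4: '+' -> operator
Token 5: '528' -> integer_literal
Total tokens: 5

5


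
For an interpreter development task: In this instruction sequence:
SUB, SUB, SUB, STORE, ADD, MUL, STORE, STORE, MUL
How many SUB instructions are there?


Scanning instruction sequence for SUB:
  Position 1: SUB <- MATCH
  Position 2: SUB <- MATCH
  Position 3: SUB <- MATCH
  Position 4: STORE
  Position 5: ADD
  Position 6: MUL
  Position 7: STORE
  Position 8: STORE
  Position 9: MUL
Matches at positions: [1, 2, 3]
Total SUB count: 3

3


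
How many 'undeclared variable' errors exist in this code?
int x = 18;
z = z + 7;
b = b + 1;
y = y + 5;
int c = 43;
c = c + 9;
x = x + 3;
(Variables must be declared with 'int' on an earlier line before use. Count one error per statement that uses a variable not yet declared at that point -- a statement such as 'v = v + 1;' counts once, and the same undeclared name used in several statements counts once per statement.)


Scanning code line by line:
  Line 1: declare 'x' -> declared = ['x']
  Line 2: use 'z' -> ERROR (undeclared)
  Line 3: use 'b' -> ERROR (undeclared)
  Line 4: use 'y' -> ERROR (undeclared)
  Line 5: declare 'c' -> declared = ['c', 'x']
  Line 6: use 'c' -> OK (declared)
  Line 7: use 'x' -> OK (declared)
Total undeclared variable errors: 3

3


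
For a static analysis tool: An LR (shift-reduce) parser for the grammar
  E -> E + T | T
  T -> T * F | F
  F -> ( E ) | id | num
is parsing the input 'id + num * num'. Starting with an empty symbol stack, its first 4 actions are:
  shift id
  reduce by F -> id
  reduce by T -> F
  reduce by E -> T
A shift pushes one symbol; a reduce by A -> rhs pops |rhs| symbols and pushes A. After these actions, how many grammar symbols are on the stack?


Tracking the symbol stack through each action:
  Action 1: shift 'id' : push -> stack = [id] (size 1)
  Action 2: reduce by F -> id : pop 1, push F -> stack = [F] (size 1)
  Action 3: reduce by T -> F : pop 1, push T -> stack = [T] (size 1)
  Action 4: reduce by E -> T : pop 1, push E -> stack = [E] (size 1)
Final stack size: 1

1


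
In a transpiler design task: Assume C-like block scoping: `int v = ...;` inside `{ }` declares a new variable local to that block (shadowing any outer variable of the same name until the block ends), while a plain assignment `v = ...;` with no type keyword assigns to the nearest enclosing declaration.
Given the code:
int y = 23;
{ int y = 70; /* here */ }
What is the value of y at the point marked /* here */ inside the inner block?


Analyzing scoping rules:
Outer scope: declares y = 23
Inner block: 'int y = 70;' declares a NEW y that shadows the outer one
Inside the block the inner declaration is in scope -> 70
Result: 70

70


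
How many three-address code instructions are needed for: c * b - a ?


Expression: c * b - a
Generating three-address code (respecting * over +/- precedence):
  Instruction 1: t1 = c * b
  Instruction 2: t2 = t1 - a
Total instructions: 2

2


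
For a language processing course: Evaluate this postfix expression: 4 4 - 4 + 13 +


Processing tokens left to right:
Push 4, Push 4
Pop 4 and 4, compute 4 - 4 = 0, push 0
Push 4
Pop 0 and 4, compute 0 + 4 = 4, push 4
Push 13
Pop 4 and 13, compute 4 + 13 = 17, push 17
Stack result: 17

17


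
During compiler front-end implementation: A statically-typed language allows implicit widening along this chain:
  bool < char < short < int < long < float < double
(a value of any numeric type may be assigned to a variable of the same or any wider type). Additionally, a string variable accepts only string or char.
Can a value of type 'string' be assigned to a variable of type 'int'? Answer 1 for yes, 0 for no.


Target variable type: int
Source value type: string
Rule: string cannot widen to any numeric type
Result: 0

0


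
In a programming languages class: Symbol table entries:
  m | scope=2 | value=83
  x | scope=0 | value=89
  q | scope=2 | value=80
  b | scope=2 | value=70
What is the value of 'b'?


Searching symbol table for 'b':
  m | scope=2 | value=83
  x | scope=0 | value=89
  q | scope=2 | value=80
  b | scope=2 | value=70 <- MATCH
Found 'b' at scope 2 with value 70

70


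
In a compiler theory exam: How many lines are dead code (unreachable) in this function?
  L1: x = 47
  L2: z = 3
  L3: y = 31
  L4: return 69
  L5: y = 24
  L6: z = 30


Analyzing control flow:
  L1: reachable (before return)
  L2: reachable (before return)
  L3: reachable (before return)
  L4: reachable (return statement)
  L5: DEAD (after return at L4)
  L6: DEAD (after return at L4)
Return at L4, total lines = 6
Dead lines: L5 through L6
Count: 2

2


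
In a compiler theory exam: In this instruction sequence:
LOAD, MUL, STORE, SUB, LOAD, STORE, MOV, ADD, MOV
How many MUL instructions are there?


Scanning instruction sequence for MUL:
  Position 1: LOAD
  Position 2: MUL <- MATCH
  Position 3: STORE
  Position 4: SUB
  Position 5: LOAD
  Position 6: STORE
  Position 7: MOV
  Position 8: ADD
  Position 9: MOV
Matches at positions: [2]
Total MUL count: 1

1


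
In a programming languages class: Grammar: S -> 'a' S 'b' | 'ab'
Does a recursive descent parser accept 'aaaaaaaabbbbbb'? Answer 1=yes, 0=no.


Grammar accepts strings of the form a^n b^n (n >= 1)
Word: 'aaaaaaaabbbbbb'
Counting: 8 a's and 6 b's
Check: 8 == 6? No
Mismatch: a-count != b-count
Rejected

0


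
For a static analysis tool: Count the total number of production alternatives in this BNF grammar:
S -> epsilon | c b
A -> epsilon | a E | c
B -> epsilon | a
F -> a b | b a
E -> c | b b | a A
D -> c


Counting alternatives per rule:
  S: 2 alternative(s)
  A: 3 alternative(s)
  B: 2 alternative(s)
  F: 2 alternative(s)
  E: 3 alternative(s)
  D: 1 alternative(s)
Sum: 2 + 3 + 2 + 2 + 3 + 1 = 13

13


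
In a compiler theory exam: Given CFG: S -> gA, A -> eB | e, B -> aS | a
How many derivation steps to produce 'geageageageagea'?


Grammar: S -> gA, A -> eB | e, B -> aS | a
Deriving 'geageageageagea':
Step 1: S -> gA => gA
Step 2: A -> eB => geB
Step 3: B -> aS => geaS
Step 4: S -> gA => geagA
Step 5: A -> eB => geageB
Step 6: B -> aS => geageaS
Step 7: S -> gA => geageagA
Step 8: A -> eB => geageageB
Step 9: B -> aS => geageageaS
Step 10: S -> gA => geageageagA
Step 11: A -> eB => geageageageB
Step 12: B -> aS => geageageageaS
Step 13: S -> gA => geageageageagA
Step 14: A -> eB => geageageageageB
Step 15: B -> a => geageageageagea
Total derivation steps: 15

15


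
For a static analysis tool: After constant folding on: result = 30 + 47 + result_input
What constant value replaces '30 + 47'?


Identifying constant sub-expression:
  Original: result = 30 + 47 + result_input
  30 and 47 are both compile-time constants
  Evaluating: 30 + 47 = 77
  After folding: result = 77 + result_input

77


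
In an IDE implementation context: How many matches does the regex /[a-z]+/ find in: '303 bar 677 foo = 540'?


Pattern: /[a-z]+/ (identifiers)
Input: '303 bar 677 foo = 540'
Scanning for matches:
  Match 1: 'bar'
  Match 2: 'foo'
Total matches: 2

2


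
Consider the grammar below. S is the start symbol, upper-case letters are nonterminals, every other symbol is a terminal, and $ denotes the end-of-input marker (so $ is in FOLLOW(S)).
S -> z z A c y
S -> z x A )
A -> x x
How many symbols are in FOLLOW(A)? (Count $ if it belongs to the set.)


S is the start symbol and does not occur in any rule body, so FOLLOW(S) = {$}.
Examining every occurrence of A in a rule body:
  S -> z z A c y : A is followed by terminal 'c' -> add 'c'
  S -> z x A ) : A is followed by terminal ')' -> add ')'
  A -> x x : A does not occur in the body -> contributes nothing
FOLLOW(A) = {), c}
Count: 2

2


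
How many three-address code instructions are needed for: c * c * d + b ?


Expression: c * c * d + b
Generating three-address code (respecting * over +/- precedence):
  Instruction 1: t1 = c * c
  Instruction 2: t2 = t1 * d
  Instruction 3: t3 = t2 + b
Total instructions: 3

3


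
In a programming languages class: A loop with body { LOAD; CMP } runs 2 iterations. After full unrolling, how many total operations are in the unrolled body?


Loop body operations: LOAD, CMP (2 ops per iteration)
Unrolling 2 iterations:
  Iteration 1: LOAD, CMP (2 ops)
  Iteration 2: LOAD, CMP (2 ops)
Total: 2 iterations * 2 ops/iter = 4 operations

4


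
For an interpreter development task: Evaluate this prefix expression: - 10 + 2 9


Parsing prefix expression: - 10 + 2 9
Step 1: Innermost operation '+ 2 9'
  2 + 9 = 11
Step 2: Outer operation '- 10 [11]'
  10 - 11 = -1

-1


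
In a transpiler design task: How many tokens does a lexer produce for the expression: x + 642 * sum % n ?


Scanning 'x + 642 * sum % n'
Token 1: 'x' -> identifier
Token 2: '+' -> operator
Token 3: '642' -> integer_literal
Token 4: '*' -> operator
Token 5: 'sum' -> identifier
Token 6: '%' -> operator
Token 7: 'n' -> identifier
Total tokens: 7

7


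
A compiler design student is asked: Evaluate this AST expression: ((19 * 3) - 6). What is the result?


Expression: ((19 * 3) - 6)
Evaluating step by step:
  19 * 3 = 57
  57 - 6 = 51
Result: 51

51


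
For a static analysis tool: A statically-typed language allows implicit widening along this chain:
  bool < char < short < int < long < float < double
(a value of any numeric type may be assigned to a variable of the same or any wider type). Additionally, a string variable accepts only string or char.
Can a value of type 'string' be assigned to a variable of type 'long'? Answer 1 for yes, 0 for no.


Target variable type: long
Source value type: string
Rule: string cannot widen to any numeric type
Result: 0

0


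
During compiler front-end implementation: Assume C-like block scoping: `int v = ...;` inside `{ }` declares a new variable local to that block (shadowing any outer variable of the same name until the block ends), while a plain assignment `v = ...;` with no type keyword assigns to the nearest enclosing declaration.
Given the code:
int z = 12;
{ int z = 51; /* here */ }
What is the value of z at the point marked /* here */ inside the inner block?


Analyzing scoping rules:
Outer scope: declares z = 12
Inner block: 'int z = 51;' declares a NEW z that shadows the outer one
Inside the block the inner declaration is in scope -> 51
Result: 51

51


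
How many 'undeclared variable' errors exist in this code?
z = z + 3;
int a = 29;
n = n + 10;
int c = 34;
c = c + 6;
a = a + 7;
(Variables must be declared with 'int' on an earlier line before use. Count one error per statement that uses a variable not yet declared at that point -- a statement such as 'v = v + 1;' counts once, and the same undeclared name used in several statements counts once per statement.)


Scanning code line by line:
  Line 1: use 'z' -> ERROR (undeclared)
  Line 2: declare 'a' -> declared = ['a']
  Line 3: use 'n' -> ERROR (undeclared)
  Line 4: declare 'c' -> declared = ['a', 'c']
  Line 5: use 'c' -> OK (declared)
  Line 6: use 'a' -> OK (declared)
Total undeclared variable errors: 2

2


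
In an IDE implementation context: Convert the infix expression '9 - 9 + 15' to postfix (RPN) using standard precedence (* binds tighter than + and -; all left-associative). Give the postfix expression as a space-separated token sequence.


Applying the shunting-yard algorithm:
  Operand 9 -> output
  Push '-' onto operator stack -> op-stack: [-]
  Operand 9 -> output
  See '+' (prec 1); top '-' (prec 1) >= it -> pop '-' to output
  Push '+' onto operator stack -> op-stack: [+]
  Operand 15 -> output
  End of input: pop '+' to output
Postfix result: 9 9 - 15 +

9 9 - 15 +


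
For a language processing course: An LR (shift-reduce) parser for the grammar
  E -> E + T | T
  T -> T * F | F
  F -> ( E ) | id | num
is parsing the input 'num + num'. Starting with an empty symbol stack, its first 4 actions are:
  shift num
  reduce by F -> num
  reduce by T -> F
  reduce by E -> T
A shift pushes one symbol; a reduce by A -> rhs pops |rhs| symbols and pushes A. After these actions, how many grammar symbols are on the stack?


Tracking the symbol stack through each action:
  Action 1: shift 'num' : push -> stack = [num] (size 1)
  Action 2: reduce by F -> num : pop 1, push F -> stack = [F] (size 1)
  Action 3: reduce by T -> F : pop 1, push T -> stack = [T] (size 1)
  Action 4: reduce by E -> T : pop 1, push E -> stack = [E] (size 1)
Final stack size: 1

1


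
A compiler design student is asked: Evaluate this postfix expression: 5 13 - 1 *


Processing tokens left to right:
Push 5, Push 13
Pop 5 and 13, compute 5 - 13 = -8, push -8
Push 1
Pop -8 and 1, compute -8 * 1 = -8, push -8
Stack result: -8

-8


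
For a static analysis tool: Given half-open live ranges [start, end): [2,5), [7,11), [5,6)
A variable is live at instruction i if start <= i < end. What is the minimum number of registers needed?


Live ranges:
  Var0: [2, 5)
  Var1: [7, 11)
  Var2: [5, 6)
Sweep-line events (position, delta, active):
  pos=2 start -> active=1
  pos=5 end -> active=0
  pos=5 start -> active=1
  pos=6 end -> active=0
  pos=7 start -> active=1
  pos=11 end -> active=0
Maximum simultaneous active: 1
Minimum registers needed: 1

1


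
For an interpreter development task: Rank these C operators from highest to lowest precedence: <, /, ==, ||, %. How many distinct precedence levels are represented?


Looking up precedence for each operator:
  < -> precedence 4
  / -> precedence 6
  == -> precedence 3
  || -> precedence 1
  % -> precedence 6
Sorted highest to lowest: /, %, <, ==, ||
Distinct precedence values: [6, 4, 3, 1]
Number of distinct levels: 4

4


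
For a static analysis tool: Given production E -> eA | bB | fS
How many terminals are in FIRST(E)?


Production: E -> eA | bB | fS
Examining each alternative for leading terminals:
  E -> eA : first terminal = 'e'
  E -> bB : first terminal = 'b'
  E -> fS : first terminal = 'f'
FIRST(E) = {b, e, f}
Count: 3

3


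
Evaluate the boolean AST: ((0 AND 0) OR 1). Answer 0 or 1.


Step 1: Evaluate inner node
  0 AND 0 = 0
Step 2: Evaluate root node
  0 OR 1 = 1

1


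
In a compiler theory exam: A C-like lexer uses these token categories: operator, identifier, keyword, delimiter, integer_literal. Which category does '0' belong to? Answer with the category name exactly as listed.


Token: '0'
Checking categories:
  identifier: no
  integer_literal: YES
  operator: no
  keyword: no
  delimiter: no
Category: integer_literal

integer_literal


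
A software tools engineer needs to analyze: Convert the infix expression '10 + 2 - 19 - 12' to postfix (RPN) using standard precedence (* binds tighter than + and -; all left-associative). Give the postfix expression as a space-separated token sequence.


Applying the shunting-yard algorithm:
  Operand 10 -> output
  Push '+' onto operator stack -> op-stack: [+]
  Operand 2 -> output
  See '-' (prec 1); top '+' (prec 1) >= it -> pop '+' to output
  Push '-' onto operator stack -> op-stack: [-]
  Operand 19 -> output
  See '-' (prec 1); top '-' (prec 1) >= it -> pop '-' to output
  Push '-' onto operator stack -> op-stack: [-]
  Operand 12 -> output
  End of input: pop '-' to output
Postfix result: 10 2 + 19 - 12 -

10 2 + 19 - 12 -


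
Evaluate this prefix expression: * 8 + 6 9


Parsing prefix expression: * 8 + 6 9
Step 1: Innermost operation '+ 6 9'
  6 + 9 = 15
Step 2: Outer operation '* 8 [15]'
  8 * 15 = 120

120


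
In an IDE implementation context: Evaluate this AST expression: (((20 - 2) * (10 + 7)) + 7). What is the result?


Expression: (((20 - 2) * (10 + 7)) + 7)
Evaluating step by step:
  20 - 2 = 18
  10 + 7 = 17
  18 * 17 = 306
  306 + 7 = 313
Result: 313

313


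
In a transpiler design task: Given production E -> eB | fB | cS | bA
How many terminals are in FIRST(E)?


Production: E -> eB | fB | cS | bA
Examining each alternative for leading terminals:
  E -> eB : first terminal = 'e'
  E -> fB : first terminal = 'f'
  E -> cS : first terminal = 'c'
  E -> bA : first terminal = 'b'
FIRST(E) = {b, c, e, f}
Count: 4

4


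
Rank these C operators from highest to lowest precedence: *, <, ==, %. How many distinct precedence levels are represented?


Looking up precedence for each operator:
  * -> precedence 6
  < -> precedence 4
  == -> precedence 3
  % -> precedence 6
Sorted highest to lowest: *, %, <, ==
Distinct precedence values: [6, 4, 3]
Number of distinct levels: 3

3


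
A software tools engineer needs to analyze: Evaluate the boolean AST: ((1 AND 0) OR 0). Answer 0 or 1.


Step 1: Evaluate inner node
  1 AND 0 = 0
Step 2: Evaluate root node
  0 OR 0 = 0

0


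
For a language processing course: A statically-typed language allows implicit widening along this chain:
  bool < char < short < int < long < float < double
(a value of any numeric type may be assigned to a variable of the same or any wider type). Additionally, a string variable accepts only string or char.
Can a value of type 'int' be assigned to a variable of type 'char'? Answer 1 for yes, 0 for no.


Target variable type: char
Source value type: int
Numeric ranks: int=3, char=1
Widening allowed iff rank(source) <= rank(target): 3 <= 1? No
Result: 0

0


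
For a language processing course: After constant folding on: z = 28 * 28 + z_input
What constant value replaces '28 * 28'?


Identifying constant sub-expression:
  Original: z = 28 * 28 + z_input
  28 and 28 are both compile-time constants
  Evaluating: 28 * 28 = 784
  After folding: z = 784 + z_input

784


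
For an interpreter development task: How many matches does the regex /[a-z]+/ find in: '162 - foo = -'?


Pattern: /[a-z]+/ (identifiers)
Input: '162 - foo = -'
Scanning for matches:
  Match 1: 'foo'
Total matches: 1

1


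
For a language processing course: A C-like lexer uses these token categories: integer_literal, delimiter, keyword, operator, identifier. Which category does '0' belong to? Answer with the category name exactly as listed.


Token: '0'
Checking categories:
  identifier: no
  integer_literal: YES
  operator: no
  keyword: no
  delimiter: no
Category: integer_literal

integer_literal


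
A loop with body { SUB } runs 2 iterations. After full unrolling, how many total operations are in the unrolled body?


Loop body operations: SUB (1 op per iteration)
Unrolling 2 iterations:
  Iteration 1: SUB (1 ops)
  Iteration 2: SUB (1 ops)
Total: 2 iterations * 1 ops/iter = 2 operations

2


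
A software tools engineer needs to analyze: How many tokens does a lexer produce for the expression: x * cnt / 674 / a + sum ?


Scanning 'x * cnt / 674 / a + sum'
Token 1: 'x' -> identifier
Token 2: '*' -> operator
Token 3: 'cnt' -> identifier
Token 4: '/' -> operator
Token 5: '674' -> integer_literal
Token 6: '/' -> operator
Token 7: 'a' -> identifier
Token 8: '+' -> operator
Token 9: 'sum' -> identifier
Total tokens: 9

9


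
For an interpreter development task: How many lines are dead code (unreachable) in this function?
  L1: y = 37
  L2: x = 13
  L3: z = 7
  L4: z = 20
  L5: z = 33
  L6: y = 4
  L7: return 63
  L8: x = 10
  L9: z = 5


Analyzing control flow:
  L1: reachable (before return)
  L2: reachable (before return)
  L3: reachable (before return)
  L4: reachable (before return)
  L5: reachable (before return)
  L6: reachable (before return)
  L7: reachable (return statement)
  L8: DEAD (after return at L7)
  L9: DEAD (after return at L7)
Return at L7, total lines = 9
Dead lines: L8 through L9
Count: 2

2


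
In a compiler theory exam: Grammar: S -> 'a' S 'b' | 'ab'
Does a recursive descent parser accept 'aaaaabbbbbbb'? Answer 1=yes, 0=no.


Grammar accepts strings of the form a^n b^n (n >= 1)
Word: 'aaaaabbbbbbb'
Counting: 5 a's and 7 b's
Check: 5 == 7? No
Mismatch: a-count != b-count
Rejected

0


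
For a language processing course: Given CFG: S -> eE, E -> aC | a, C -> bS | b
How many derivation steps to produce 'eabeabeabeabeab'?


Grammar: S -> eE, E -> aC | a, C -> bS | b
Deriving 'eabeabeabeabeab':
Step 1: S -> eE => eE
Step 2: E -> aC => eaC
Step 3: C -> bS => eabS
Step 4: S -> eE => eabeE
Step 5: E -> aC => eabeaC
Step 6: C -> bS => eabeabS
Step 7: S -> eE => eabeabeE
Step 8: E -> aC => eabeabeaC
Step 9: C -> bS => eabeabeabS
Step 10: S -> eE => eabeabeabeE
Step 11: E -> aC => eabeabeabeaC
Step 12: C -> bS => eabeabeabeabS
Step 13: S -> eE => eabeabeabeabeE
Step 14: E -> aC => eabeabeabeabeaC
Step 15: C -> b => eabeabeabeabeab
Total derivation steps: 15

15


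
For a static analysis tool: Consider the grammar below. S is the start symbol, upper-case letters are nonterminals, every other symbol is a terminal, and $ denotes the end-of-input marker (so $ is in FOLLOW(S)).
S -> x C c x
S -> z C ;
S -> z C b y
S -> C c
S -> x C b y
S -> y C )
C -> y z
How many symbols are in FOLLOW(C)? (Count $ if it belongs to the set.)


S is the start symbol and does not occur in any rule body, so FOLLOW(S) = {$}.
Examining every occurrence of C in a rule body:
  S -> x C c x : C is followed by terminal 'c' -> add 'c'
  S -> z C ; : C is followed by terminal ';' -> add ';'
  S -> z C b y : C is followed by terminal 'b' -> add 'b'
  S -> C c : C is followed by terminal 'c' -> add 'c' (already in the set)
  S -> x C b y : C is followed by terminal 'b' -> add 'b' (already in the set)
  S -> y C ) : C is followed by terminal ')' -> add ')'
  C -> y z : C does not occur in the body -> contributes nothing
FOLLOW(C) = {), ;, b, c}
Count: 4

4


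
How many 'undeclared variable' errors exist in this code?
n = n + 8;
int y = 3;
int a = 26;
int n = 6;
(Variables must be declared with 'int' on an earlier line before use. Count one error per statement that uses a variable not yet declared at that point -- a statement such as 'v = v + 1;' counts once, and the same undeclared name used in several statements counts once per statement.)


Scanning code line by line:
  Line 1: use 'n' -> ERROR (undeclared)
  Line 2: declare 'y' -> declared = ['y']
  Line 3: declare 'a' -> declared = ['a', 'y']
  Line 4: declare 'n' -> declared = ['a', 'n', 'y']
Total undeclared variable errors: 1

1


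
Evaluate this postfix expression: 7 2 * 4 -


Processing tokens left to right:
Push 7, Push 2
Pop 7 and 2, compute 7 * 2 = 14, push 14
Push 4
Pop 14 and 4, compute 14 - 4 = 10, push 10
Stack result: 10

10


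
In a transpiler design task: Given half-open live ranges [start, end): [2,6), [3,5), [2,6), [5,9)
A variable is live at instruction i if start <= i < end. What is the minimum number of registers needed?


Live ranges:
  Var0: [2, 6)
  Var1: [3, 5)
  Var2: [2, 6)
  Var3: [5, 9)
Sweep-line events (position, delta, active):
  pos=2 start -> active=1
  pos=2 start -> active=2
  pos=3 start -> active=3
  pos=5 end -> active=2
  pos=5 start -> active=3
  pos=6 end -> active=2
  pos=6 end -> active=1
  pos=9 end -> active=0
Maximum simultaneous active: 3
Minimum registers needed: 3

3


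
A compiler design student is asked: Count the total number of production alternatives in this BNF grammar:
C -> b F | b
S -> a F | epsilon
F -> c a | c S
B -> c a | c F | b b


Counting alternatives per rule:
  C: 2 alternative(s)
  S: 2 alternative(s)
  F: 2 alternative(s)
  B: 3 alternative(s)
Sum: 2 + 2 + 2 + 3 = 9

9


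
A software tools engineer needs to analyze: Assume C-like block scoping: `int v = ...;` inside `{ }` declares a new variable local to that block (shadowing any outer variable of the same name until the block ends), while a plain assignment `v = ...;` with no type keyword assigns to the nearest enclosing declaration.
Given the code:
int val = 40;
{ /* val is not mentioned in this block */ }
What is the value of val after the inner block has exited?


Analyzing scoping rules:
Outer scope: declares val = 40
Inner block: val is neither redeclared nor assigned -> unchanged
After the block -> 40
Result: 40

40


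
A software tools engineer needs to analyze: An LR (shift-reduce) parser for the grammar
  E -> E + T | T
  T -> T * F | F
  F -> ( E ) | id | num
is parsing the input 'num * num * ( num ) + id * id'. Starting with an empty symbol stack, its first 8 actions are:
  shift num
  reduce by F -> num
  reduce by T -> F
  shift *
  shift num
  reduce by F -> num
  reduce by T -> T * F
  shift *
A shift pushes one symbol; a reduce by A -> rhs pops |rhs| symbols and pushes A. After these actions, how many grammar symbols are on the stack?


Tracking the symbol stack through each action:
  Action 1: shift 'num' : push -> stack = [num] (size 1)
  Action 2: reduce by F -> num : pop 1, push F -> stack = [F] (size 1)
  Action 3: reduce by T -> F : pop 1, push T -> stack = [T] (size 1)
  Action 4: shift '*' : push -> stack = [T, *] (size 2)
  Action 5: shift 'num' : push -> stack = [T, *, num] (size 3)
  Action 6: reduce by F -> num : pop 1, push F -> stack = [T, *, F] (size 3)
  Action 7: reduce by T -> T * F : pop 3, push T -> stack = [T] (size 1)
  Action 8: shift '*' : push -> stack = [T, *] (size 2)
Final stack size: 2

2


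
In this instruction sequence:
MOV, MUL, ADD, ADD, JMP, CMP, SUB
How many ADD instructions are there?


Scanning instruction sequence for ADD:
  Position 1: MOV
  Position 2: MUL
  Position 3: ADD <- MATCH
  Position 4: ADD <- MATCH
  Position 5: JMP
  Position 6: CMP
  Position 7: SUB
Matches at positions: [3, 4]
Total ADD count: 2

2


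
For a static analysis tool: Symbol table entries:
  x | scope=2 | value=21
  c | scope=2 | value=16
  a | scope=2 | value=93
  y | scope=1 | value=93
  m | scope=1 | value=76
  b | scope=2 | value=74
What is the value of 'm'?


Searching symbol table for 'm':
  x | scope=2 | value=21
  c | scope=2 | value=16
  a | scope=2 | value=93
  y | scope=1 | value=93
  m | scope=1 | value=76 <- MATCH
  b | scope=2 | value=74
Found 'm' at scope 1 with value 76

76


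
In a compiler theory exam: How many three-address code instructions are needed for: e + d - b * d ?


Expression: e + d - b * d
Generating three-address code (respecting * over +/- precedence):
  Instruction 1: t1 = b * d
  Instruction 2: t2 = e + d
  Instruction 3: t3 = t2 - t1
Total instructions: 3

3


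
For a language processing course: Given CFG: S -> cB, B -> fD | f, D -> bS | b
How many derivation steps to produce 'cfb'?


Grammar: S -> cB, B -> fD | f, D -> bS | b
Deriving 'cfb':
Step 1: S -> cB => cB
Step 2: B -> fD => cfD
Step 3: D -> b => cfb
Total derivation steps: 3

3


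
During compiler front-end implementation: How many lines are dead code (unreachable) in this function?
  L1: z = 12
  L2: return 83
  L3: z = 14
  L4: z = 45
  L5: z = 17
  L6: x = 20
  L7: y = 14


Analyzing control flow:
  L1: reachable (before return)
  L2: reachable (return statement)
  L3: DEAD (after return at L2)
  L4: DEAD (after return at L2)
  L5: DEAD (after return at L2)
  L6: DEAD (after return at L2)
  L7: DEAD (after return at L2)
Return at L2, total lines = 7
Dead lines: L3 through L7
Count: 5

5


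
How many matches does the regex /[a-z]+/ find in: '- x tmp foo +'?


Pattern: /[a-z]+/ (identifiers)
Input: '- x tmp foo +'
Scanning for matches:
  Match 1: 'x'
  Match 2: 'tmp'
  Match 3: 'foo'
Total matches: 3

3


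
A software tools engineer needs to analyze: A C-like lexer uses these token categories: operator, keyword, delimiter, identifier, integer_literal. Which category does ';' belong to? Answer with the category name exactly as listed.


Token: ';'
Checking categories:
  identifier: no
  integer_literal: no
  operator: no
  keyword: no
  delimiter: YES
Category: delimiter

delimiter


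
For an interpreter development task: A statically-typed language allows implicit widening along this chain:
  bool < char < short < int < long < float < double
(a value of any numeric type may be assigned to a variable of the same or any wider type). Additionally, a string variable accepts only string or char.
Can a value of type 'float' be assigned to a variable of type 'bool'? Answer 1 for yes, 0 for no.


Target variable type: bool
Source value type: float
Numeric ranks: float=5, bool=0
Widening allowed iff rank(source) <= rank(target): 5 <= 0? No
Result: 0

0


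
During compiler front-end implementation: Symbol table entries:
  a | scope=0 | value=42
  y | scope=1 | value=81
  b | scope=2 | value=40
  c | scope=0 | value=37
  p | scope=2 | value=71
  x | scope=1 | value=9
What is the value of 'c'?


Searching symbol table for 'c':
  a | scope=0 | value=42
  y | scope=1 | value=81
  b | scope=2 | value=40
  c | scope=0 | value=37 <- MATCH
  p | scope=2 | value=71
  x | scope=1 | value=9
Found 'c' at scope 0 with value 37

37


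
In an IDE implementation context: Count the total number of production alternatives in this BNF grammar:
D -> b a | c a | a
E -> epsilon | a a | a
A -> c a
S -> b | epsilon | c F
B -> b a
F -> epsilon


Counting alternatives per rule:
  D: 3 alternative(s)
  E: 3 alternative(s)
  A: 1 alternative(s)
  S: 3 alternative(s)
  B: 1 alternative(s)
  F: 1 alternative(s)
Sum: 3 + 3 + 1 + 3 + 1 + 1 = 12

12


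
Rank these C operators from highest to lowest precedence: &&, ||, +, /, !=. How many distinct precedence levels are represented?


Looking up precedence for each operator:
  && -> precedence 2
  || -> precedence 1
  + -> precedence 5
  / -> precedence 6
  != -> precedence 3
Sorted highest to lowest: /, +, !=, &&, ||
Distinct precedence values: [6, 5, 3, 2, 1]
Number of distinct levels: 5

5


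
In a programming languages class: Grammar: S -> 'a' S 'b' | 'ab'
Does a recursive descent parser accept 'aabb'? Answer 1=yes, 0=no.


Grammar accepts strings of the form a^n b^n (n >= 1)
Word: 'aabb'
Counting: 2 a's and 2 b's
Check: 2 == 2? Yes
Derivation (S -> aSb applied 1 time(s), then S -> ab): S => aSb => aabb
Accepted

1


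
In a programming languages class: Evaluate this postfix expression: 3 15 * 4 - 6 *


Processing tokens left to right:
Push 3, Push 15
Pop 3 and 15, compute 3 * 15 = 45, push 45
Push 4
Pop 45 and 4, compute 45 - 4 = 41, push 41
Push 6
Pop 41 and 6, compute 41 * 6 = 246, push 246
Stack result: 246

246


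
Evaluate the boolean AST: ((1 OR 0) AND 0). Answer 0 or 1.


Step 1: Evaluate inner node
  1 OR 0 = 1
Step 2: Evaluate root node
  1 AND 0 = 0

0


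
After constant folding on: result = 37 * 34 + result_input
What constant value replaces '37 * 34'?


Identifying constant sub-expression:
  Original: result = 37 * 34 + result_input
  37 and 34 are both compile-time constants
  Evaluating: 37 * 34 = 1258
  After folding: result = 1258 + result_input

1258


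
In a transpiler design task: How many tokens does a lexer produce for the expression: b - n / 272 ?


Scanning 'b - n / 272'
Token 1: 'b' -> identifier
Token 2: '-' -> operator
Token 3: 'n' -> identifier
Token 4: '/' -> operator
Token 5: '272' -> integer_literal
Total tokens: 5

5


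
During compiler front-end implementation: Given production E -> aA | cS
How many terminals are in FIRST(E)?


Production: E -> aA | cS
Examining each alternative for leading terminals:
  E -> aA : first terminal = 'a'
  E -> cS : first terminal = 'c'
FIRST(E) = {a, c}
Count: 2

2


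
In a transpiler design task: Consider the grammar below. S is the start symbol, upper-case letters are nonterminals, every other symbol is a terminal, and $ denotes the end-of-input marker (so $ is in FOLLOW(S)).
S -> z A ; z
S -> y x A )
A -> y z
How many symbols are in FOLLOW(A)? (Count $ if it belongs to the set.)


S is the start symbol and does not occur in any rule body, so FOLLOW(S) = {$}.
Examining every occurrence of A in a rule body:
  S -> z A ; z : A is followed by terminal ';' -> add ';'
  S -> y x A ) : A is followed by terminal ')' -> add ')'
  A -> y z : A does not occur in the body -> contributes nothing
FOLLOW(A) = {), ;}
Count: 2

2


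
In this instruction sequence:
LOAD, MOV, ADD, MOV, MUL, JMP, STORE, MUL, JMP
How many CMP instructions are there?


Scanning instruction sequence for CMP:
  Position 1: LOAD
  Position 2: MOV
  Position 3: ADD
  Position 4: MOV
  Position 5: MUL
  Position 6: JMP
  Position 7: STORE
  Position 8: MUL
  Position 9: JMP
Matches at positions: []
Total CMP count: 0

0


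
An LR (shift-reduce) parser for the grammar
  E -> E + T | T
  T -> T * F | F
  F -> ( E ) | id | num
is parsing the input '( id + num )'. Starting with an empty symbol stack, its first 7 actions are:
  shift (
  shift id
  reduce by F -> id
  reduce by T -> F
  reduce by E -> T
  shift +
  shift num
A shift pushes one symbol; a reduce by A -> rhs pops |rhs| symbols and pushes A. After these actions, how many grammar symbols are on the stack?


Tracking the symbol stack through each action:
  Action 1: shift '(' : push -> stack = [(] (size 1)
  Action 2: shift 'id' : push -> stack = [(, id] (size 2)
  Action 3: reduce by F -> id : pop 1, push F -> stack = [(, F] (size 2)
  Action 4: reduce by T -> F : pop 1, push T -> stack = [(, T] (size 2)
  Action 5: reduce by E -> T : pop 1, push E -> stack = [(, E] (size 2)
  Action 6: shift '+' : push -> stack = [(, E, +] (size 3)
  Action 7: shift 'num' : push -> stack = [(, E, +, num] (size 4)
Final stack size: 4

4
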